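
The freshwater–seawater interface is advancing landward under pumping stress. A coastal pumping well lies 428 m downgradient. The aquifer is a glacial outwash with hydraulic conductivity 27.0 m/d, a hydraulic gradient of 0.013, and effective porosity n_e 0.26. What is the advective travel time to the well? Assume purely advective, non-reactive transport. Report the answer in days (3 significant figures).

317 days

q = Ki = 27.0 × 0.013 = 0.3510 m/d
Seepage velocity v = q / n = 0.3510 / 0.26 = 1.350 m/d
t = L / v = 428 / 1.350 = 317.0 d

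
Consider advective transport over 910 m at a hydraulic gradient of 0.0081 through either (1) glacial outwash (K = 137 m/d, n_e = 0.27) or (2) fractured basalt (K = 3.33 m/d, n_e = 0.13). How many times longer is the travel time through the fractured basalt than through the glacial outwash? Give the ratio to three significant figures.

19.8

Unit 1 (glacial outwash): v = 137×0.0081/0.27 = 4.110 m/d, t = 910/4.110 = 221.4 d
Unit 2 (fractured basalt): v = 3.33×0.0081/0.13 = 0.2075 m/d, t = 910/0.2075 = 4386 d
t(fractured basalt) / t(glacial outwash) = 4386/221.4 = 19.8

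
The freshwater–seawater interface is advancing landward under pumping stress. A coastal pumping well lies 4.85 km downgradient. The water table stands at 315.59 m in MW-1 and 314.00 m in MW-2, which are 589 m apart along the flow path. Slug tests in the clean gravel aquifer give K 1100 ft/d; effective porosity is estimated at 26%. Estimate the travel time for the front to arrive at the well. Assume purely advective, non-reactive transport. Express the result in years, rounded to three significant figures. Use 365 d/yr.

Hydraulic gradient i = (315.59 − 314.00) / 589 = 1.59 / 589 = 0.002699
K = 1100 ft/d × 0.3048 = 335.3 m/d
Darcy flux q = K·i = 335.3 × 0.002699 = 0.9051 m/d
v = Ki/n = 335.3·0.002699/0.26 = 3.481 m/d
L = 4.85 km = 4850 m
t = L / v = 4850 / 3.481 = 1393 d
   = 1393 / 365 = 3.82 yr

3.82 years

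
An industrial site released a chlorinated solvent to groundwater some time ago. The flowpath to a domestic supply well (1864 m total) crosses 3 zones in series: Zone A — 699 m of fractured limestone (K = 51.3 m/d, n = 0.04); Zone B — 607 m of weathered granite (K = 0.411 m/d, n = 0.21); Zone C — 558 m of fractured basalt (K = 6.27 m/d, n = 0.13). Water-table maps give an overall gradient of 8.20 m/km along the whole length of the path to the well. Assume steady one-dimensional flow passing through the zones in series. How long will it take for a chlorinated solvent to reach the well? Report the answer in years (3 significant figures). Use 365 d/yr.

64.5 years

Continuity: the same q passes through each zone, so ΔH = q·Σ(L_j/K_j) — the zones act as resistances in series.
Σ(L/K) = 699/51.3 + 607/0.411 + 558/6.27 = 13.63 + 1477 + 89.00 = 1580 d
K_eq = L_total / Σ(L/K) = 1864 / 1580 = 1.180 m/d
q = K_eq · i = 1.180 × 0.0082 = 0.009677 m/d (same in every zone)
Zone A: v = q/n = 0.009677/0.04 = 0.2419 m/d → t_A = 699/0.2419 = 2889 d
Zone B: v = q/n = 0.009677/0.21 = 0.04608 m/d → t_B = 607/0.04608 = 13170 d
Zone C: v = q/n = 0.009677/0.13 = 0.07444 m/d → t_C = 558/0.07444 = 7496 d
Total t = 2889 + 13170 + 7496 = 23560 d
   = 23560 / 365 = 64.5 yr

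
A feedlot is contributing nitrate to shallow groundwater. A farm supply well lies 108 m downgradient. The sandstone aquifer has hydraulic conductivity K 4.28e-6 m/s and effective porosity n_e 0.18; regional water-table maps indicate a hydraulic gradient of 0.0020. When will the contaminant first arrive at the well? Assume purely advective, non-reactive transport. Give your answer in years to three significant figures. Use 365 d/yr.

K = 4.28e-6 m/s × 86400 s/d = 0.3698 m/d
Darcy flux q = K·i = 0.3698 × 0.0020 = 7.396e-4 m/d
Seepage velocity v = q / n = 7.396e-4 / 0.18 = 0.004109 m/d
t = L / v = 108 / 0.004109 = 26290 d
   = 26290 / 365 = 72.0 yr

72.0 years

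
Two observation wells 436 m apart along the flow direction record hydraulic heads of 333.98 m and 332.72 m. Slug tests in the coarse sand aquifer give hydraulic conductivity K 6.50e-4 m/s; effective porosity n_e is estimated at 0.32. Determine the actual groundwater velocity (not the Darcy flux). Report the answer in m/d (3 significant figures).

0.507 m/d

Hydraulic gradient i = (333.98 − 332.72) / 436 = 1.26 / 436 = 0.002890
K = 6.50e-4 m/s × 86400 s/d = 56.16 m/d
Darcy flux q = K·i = 56.16 × 0.002890 = 0.1623 m/d
Seepage velocity v = q / n = 0.1623 / 0.32 = 0.5072 m/d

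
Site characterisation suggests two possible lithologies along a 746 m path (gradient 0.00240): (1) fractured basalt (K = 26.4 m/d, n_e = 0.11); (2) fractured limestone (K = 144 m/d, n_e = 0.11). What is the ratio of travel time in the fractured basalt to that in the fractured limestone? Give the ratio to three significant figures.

Unit 1 (fractured basalt): v = 26.4×0.0024/0.11 = 0.5760 m/d, t = 746/0.5760 = 1295 d
Unit 2 (fractured limestone): v = 144×0.0024/0.11 = 3.142 m/d, t = 746/3.142 = 237.4 d
t(fractured basalt) / t(fractured limestone) = 1295/237.4 = 5.45

5.45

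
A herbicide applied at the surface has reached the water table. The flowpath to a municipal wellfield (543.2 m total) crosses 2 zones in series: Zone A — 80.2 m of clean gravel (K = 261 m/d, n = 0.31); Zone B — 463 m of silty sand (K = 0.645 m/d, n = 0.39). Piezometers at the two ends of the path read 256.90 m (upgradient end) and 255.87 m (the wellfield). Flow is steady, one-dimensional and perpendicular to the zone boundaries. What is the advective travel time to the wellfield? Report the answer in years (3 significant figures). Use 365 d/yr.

392 years

Total head drop ΔH = 256.90 − 255.87 = 1.03 m
Steady 1-D flow in series ⇒ the Darcy flux q is identical in every zone and the zone head losses add (resistances L/K in series).
Σ(L/K) = 80.2/261 + 463/0.645 = 0.3073 + 717.8 = 718.1 d
q = ΔH / Σ(L/K) = 1.03 / 718.1 = 0.001434 m/d (same in every zone)
Zone A: v = q/n = 0.001434/0.31 = 0.004627 m/d → t_A = 80.2/0.004627 = 17330 d
Zone B: v = q/n = 0.001434/0.39 = 0.003678 m/d → t_B = 463/0.003678 = 125900 d
Total t = 17330 + 125900 = 143200 d
   = 143200 / 365 = 392 yr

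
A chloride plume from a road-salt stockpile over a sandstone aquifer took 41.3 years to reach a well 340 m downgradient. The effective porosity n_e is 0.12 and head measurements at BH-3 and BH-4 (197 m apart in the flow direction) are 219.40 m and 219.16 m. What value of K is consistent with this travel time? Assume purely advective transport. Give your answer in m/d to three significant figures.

Hydraulic gradient i = (219.40 − 219.16) / 197 = 0.24 / 197 = 0.001218
t = 41.3 years = 15070 d
v = L / t = 340 / 15070 = 0.02255 m/d
K = v · n / i = 0.02255 × 0.12 / 0.001218 = 2.22 m/d

2.22 m/d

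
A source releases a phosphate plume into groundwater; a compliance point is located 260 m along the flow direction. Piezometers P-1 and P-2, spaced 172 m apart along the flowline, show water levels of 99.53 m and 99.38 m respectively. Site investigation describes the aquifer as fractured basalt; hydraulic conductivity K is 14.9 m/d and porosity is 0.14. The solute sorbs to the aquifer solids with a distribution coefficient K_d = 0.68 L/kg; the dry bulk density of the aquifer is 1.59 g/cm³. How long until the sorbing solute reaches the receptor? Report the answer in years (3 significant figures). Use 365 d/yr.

Hydraulic gradient i = (99.53 − 99.38) / 172 = 0.15 / 172 = 8.721e-4
Darcy flux q = K·i = 14.9 × 8.721e-4 = 0.01299 m/d
v_s = q/n_e = 0.01299/0.14 = 0.09282 m/d
Retardation R = 1 + ρ_b·K_d/n = 1 + 1.59×0.68/0.14 = 8.723
Contaminant velocity v_c = v/R = 0.09282/8.723 = 0.01064 m/d
t = L/v_c = 260/0.01064 = 24430 d
   = 24430/365 = 66.9 yr

66.9 years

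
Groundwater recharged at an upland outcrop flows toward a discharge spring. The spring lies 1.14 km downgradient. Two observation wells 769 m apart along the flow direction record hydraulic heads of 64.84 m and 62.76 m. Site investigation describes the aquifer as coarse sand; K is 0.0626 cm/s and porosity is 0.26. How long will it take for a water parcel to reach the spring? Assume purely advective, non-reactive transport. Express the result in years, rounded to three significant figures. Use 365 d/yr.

5.55 years

Hydraulic gradient i = (64.84 − 62.76) / 769 = 2.08 / 769 = 0.002705
K = 0.0626 cm/s × 864 = 54.09 m/d
Specific discharge q = 54.09 × 0.002705 = 0.1463 m/d
v = Ki/n = 54.09·0.002705/0.26 = 0.5627 m/d
L = 1.14 km = 1140 m
t = L / v = 1140 / 0.5627 = 2026 d
   = 2026 / 365 = 5.55 yr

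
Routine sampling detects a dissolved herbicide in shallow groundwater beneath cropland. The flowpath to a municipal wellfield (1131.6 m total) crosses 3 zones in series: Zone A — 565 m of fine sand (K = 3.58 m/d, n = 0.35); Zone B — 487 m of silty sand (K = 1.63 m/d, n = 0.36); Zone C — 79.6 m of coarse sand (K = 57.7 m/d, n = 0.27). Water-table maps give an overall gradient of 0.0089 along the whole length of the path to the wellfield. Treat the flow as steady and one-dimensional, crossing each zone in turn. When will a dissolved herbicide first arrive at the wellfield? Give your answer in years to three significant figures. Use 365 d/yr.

Continuity: the same q passes through each zone, so ΔH = q·Σ(L_j/K_j) — the zones act as resistances in series.
Σ(L/K) = 565/3.58 + 487/1.63 + 79.6/57.7 = 157.8 + 298.8 + 1.380 = 458.0 d
K_eq = L_total / Σ(L/K) = 1131.6 / 458.0 = 2.471 m/d
q = K_eq · i = 2.471 × 0.0089 = 0.02199 m/d (same in every zone)
Zone A: v = q/n = 0.02199/0.35 = 0.06283 m/d → t_A = 565/0.06283 = 8992 d
Zone B: v = q/n = 0.02199/0.36 = 0.06109 m/d → t_B = 487/0.06109 = 7972 d
Zone C: v = q/n = 0.02199/0.27 = 0.08145 m/d → t_C = 79.6/0.08145 = 977.3 d
Total t = 8992 + 7972 + 977.3 = 17940 d
   = 17940 / 365 = 49.2 yr

49.2 years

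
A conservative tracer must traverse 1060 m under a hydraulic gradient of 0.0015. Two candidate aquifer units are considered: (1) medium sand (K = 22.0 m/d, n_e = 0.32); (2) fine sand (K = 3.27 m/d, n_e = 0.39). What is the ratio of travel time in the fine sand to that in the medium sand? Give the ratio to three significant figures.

8.20

Unit 1 (medium sand): v = 22.0×0.0015/0.32 = 0.1031 m/d, t = 1060/0.1031 = 10280 d
Unit 2 (fine sand): v = 3.27×0.0015/0.39 = 0.01258 m/d, t = 1060/0.01258 = 84280 d
t(fine sand) / t(medium sand) = 84280/10280 = 8.20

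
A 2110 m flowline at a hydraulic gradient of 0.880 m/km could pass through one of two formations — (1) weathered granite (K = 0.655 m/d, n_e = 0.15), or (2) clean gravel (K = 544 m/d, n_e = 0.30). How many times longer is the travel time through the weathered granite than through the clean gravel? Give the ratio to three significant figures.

Unit 1 (weathered granite): v = 0.655×8.8e-4/0.15 = 0.003843 m/d, t = 2110/0.003843 = 549100 d
Unit 2 (clean gravel): v = 544×8.8e-4/0.30 = 1.596 m/d, t = 2110/1.596 = 1322 d
t(weathered granite) / t(clean gravel) = 549100/1322 = 415

415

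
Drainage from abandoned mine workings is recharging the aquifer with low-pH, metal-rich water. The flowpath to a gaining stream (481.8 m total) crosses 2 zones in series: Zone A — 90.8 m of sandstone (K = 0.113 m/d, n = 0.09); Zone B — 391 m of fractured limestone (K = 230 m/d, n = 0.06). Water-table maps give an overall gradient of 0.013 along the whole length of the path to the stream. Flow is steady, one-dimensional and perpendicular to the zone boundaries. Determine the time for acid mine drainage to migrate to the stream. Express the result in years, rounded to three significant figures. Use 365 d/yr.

Steady 1-D flow in series ⇒ the Darcy flux q is identical in every zone and the zone head losses add (resistances L/K in series).
Σ(L/K) = 90.8/0.113 + 391/230 = 803.5 + 1.700 = 805.2 d
K_eq = L_total / Σ(L/K) = 481.8 / 805.2 = 0.5983 m/d
q = K_eq · i = 0.5983 × 0.013 = 0.007778 m/d (same in every zone)
Zone A: v = q/n = 0.007778/0.09 = 0.08643 m/d → t_A = 90.8/0.08643 = 1051 d
Zone B: v = q/n = 0.007778/0.06 = 0.1296 m/d → t_B = 391/0.1296 = 3016 d
Total t = 1051 + 3016 = 4067 d
   = 4067 / 365 = 11.1 yr

11.1 years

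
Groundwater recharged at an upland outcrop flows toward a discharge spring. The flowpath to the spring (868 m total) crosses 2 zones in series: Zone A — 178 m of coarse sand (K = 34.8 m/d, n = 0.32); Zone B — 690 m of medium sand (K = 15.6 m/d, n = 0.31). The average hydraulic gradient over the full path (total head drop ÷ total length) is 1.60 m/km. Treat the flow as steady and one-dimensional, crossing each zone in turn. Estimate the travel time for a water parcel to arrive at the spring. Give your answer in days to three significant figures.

For zones in series the flux q is common to all zones; the equivalent conductivity is the harmonic (thickness-weighted) mean, K_eq = L_total / Σ(L_j/K_j).
Σ(L/K) = 178/34.8 + 690/15.6 = 5.115 + 44.23 = 49.35 d
K_eq = L_total / Σ(L/K) = 868 / 49.35 = 17.59 m/d
q = K_eq · i = 17.59 × 0.0016 = 0.02814 m/d (same in every zone)
Zone A: v = q/n = 0.02814/0.32 = 0.08795 m/d → t_A = 178/0.08795 = 2024 d
Zone B: v = q/n = 0.02814/0.31 = 0.09079 m/d → t_B = 690/0.09079 = 7600 d
Total t = 2024 + 7600 = 9624 d

9620 days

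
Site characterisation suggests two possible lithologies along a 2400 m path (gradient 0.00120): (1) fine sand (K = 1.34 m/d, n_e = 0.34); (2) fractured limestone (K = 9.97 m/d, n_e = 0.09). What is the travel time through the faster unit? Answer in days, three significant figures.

Unit 1 (fine sand): v = 1.34×0.0012/0.34 = 0.004729 m/d, t = 2400/0.004729 = 507500 d
Unit 2 (fractured limestone): v = 9.97×0.0012/0.09 = 0.1329 m/d, t = 2400/0.1329 = 18050 d
Faster unit: t = 18100 d

18100 days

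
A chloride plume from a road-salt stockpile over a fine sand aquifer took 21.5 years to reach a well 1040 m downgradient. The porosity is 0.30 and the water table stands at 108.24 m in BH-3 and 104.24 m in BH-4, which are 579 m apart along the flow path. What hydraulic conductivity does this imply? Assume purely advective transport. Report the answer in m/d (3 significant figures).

Hydraulic gradient i = (108.24 − 104.24) / 579 = 4.00 / 579 = 0.006908
t = 21.5 years = 7848 d
v = L / t = 1040 / 7848 = 0.1325 m/d
K = v · n / i = 0.1325 × 0.30 / 0.006908 = 5.75 m/d

5.75 m/d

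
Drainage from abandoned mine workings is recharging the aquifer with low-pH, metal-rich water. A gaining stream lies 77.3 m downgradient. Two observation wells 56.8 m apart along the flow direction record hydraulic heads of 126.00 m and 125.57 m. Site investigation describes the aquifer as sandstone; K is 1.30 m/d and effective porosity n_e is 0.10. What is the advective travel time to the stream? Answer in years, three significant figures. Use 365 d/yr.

Hydraulic gradient i = (126.00 − 125.57) / 56.8 = 0.43 / 56.8 = 0.007570
Specific discharge q = 1.30 × 0.007570 = 0.009842 m/d
v = Ki/n = 1.30·0.007570/0.10 = 0.09842 m/d
t = L / v = 77.3 / 0.09842 = 785.4 d
   = 785.4 / 365 = 2.15 yr

2.15 years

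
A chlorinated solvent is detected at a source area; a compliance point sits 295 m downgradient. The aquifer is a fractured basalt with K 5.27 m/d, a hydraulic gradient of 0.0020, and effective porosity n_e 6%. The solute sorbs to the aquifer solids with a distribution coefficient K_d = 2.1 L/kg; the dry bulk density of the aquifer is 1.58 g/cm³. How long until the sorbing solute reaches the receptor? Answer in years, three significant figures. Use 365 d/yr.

Specific discharge q = 5.27 × 0.0020 = 0.01054 m/d
v = Ki/n = 5.27·0.0020/0.06 = 0.1757 m/d
Retardation R = 1 + ρ_b·K_d/n = 1 + 1.58×2.1/0.06 = 56.30
Contaminant velocity v_c = v/R = 0.1757/56.30 = 0.003120 m/d
t = L/v_c = 295/0.003120 = 94550 d
   = 94550/365 = 259 yr

259 years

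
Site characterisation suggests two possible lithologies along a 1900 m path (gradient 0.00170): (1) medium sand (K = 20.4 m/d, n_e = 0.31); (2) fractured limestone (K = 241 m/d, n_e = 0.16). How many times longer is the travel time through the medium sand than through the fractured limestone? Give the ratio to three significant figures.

Unit 1 (medium sand): v = 20.4×0.0017/0.31 = 0.1119 m/d, t = 1900/0.1119 = 16980 d
Unit 2 (fractured limestone): v = 241×0.0017/0.16 = 2.561 m/d, t = 1900/2.561 = 742.0 d
t(medium sand) / t(fractured limestone) = 16980/742.0 = 22.9

22.9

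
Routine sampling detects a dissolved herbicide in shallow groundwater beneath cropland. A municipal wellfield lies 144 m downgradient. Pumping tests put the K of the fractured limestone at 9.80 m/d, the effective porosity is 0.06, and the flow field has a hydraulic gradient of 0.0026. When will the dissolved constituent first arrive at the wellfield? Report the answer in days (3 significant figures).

339 days

Darcy flux q = K·i = 9.80 × 0.0026 = 0.02548 m/d
v = Ki/n = 9.80·0.0026/0.06 = 0.4247 m/d
t = L / v = 144 / 0.4247 = 339.1 d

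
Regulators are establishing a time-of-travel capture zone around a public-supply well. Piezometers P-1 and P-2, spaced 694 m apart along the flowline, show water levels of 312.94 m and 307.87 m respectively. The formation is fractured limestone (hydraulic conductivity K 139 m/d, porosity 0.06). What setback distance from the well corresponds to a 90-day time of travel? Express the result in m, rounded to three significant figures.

Hydraulic gradient i = (312.94 − 307.87) / 694 = 5.07 / 694 = 0.007305
q = Ki = 139 × 0.007305 = 1.015 m/d
v = Ki/n = 139·0.007305/0.06 = 16.92 m/d
L = v × T = 16.92 × 90 = 1523 m

1520 m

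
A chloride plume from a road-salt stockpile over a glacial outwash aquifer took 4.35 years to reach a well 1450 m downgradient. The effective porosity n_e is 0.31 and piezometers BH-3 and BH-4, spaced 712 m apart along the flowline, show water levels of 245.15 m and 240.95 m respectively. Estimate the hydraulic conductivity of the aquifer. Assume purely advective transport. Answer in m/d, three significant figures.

Hydraulic gradient i = (245.15 − 240.95) / 712 = 4.20 / 712 = 0.005899
t = 4.35 years = 1588 d
v = L / t = 1450 / 1588 = 0.9132 m/d
K = v · n / i = 0.9132 × 0.31 / 0.005899 = 48.0 m/d

48.0 m/d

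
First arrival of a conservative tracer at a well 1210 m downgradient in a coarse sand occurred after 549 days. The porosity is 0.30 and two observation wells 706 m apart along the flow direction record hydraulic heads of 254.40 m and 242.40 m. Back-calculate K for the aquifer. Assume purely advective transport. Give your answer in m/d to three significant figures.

Hydraulic gradient i = (254.40 − 242.40) / 706 = 12.00 / 706 = 0.01700
v = L / t = 1210 / 549 = 2.204 m/d
K = v · n / i = 2.204 × 0.30 / 0.01700 = 38.9 m/d

38.9 m/d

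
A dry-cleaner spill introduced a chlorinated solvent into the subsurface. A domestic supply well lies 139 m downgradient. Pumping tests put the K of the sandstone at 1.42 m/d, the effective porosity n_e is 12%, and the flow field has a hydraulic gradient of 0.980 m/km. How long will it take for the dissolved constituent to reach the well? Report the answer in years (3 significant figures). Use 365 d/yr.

Darcy flux q = K·i = 1.42 × 9.8e-4 = 0.001392 m/d
v_s = q/n_e = 0.001392/0.12 = 0.01160 m/d
t = L / v = 139 / 0.01160 = 11990 d
   = 11990 / 365 = 32.8 yr

32.8 years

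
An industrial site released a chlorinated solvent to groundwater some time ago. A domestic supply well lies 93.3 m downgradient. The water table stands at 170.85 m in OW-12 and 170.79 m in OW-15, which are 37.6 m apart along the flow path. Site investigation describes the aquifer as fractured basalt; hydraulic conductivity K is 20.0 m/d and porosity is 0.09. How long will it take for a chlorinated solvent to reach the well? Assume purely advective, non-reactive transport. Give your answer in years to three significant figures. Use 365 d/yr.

Hydraulic gradient i = (170.85 − 170.79) / 37.6 = 0.06 / 37.6 = 0.001596
Darcy flux q = K·i = 20.0 × 0.001596 = 0.03191 m/d
Seepage velocity v = q / n = 0.03191 / 0.09 = 0.3546 m/d
t = L / v = 93.3 / 0.3546 = 263.1 d
   = 263.1 / 365 = 0.721 yr

0.721 years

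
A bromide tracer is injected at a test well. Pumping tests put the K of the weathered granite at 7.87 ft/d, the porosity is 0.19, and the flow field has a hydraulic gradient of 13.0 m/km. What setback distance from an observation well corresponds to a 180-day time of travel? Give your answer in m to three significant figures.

K = 7.87 ft/d × 0.3048 = 2.399 m/d
Specific discharge q = 2.399 × 0.013 = 0.03118 m/d
v_s = q/n_e = 0.03118/0.19 = 0.1641 m/d
L = v × T = 0.1641 × 180 = 29.54 m

29.5 m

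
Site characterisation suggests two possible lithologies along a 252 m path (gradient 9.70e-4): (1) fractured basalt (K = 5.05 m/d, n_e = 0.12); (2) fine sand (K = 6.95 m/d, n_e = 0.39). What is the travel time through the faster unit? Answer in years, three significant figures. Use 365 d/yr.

Unit 1 (fractured basalt): v = 5.05×9.7e-4/0.12 = 0.04082 m/d, t = 252/0.04082 = 6173 d
Unit 2 (fine sand): v = 6.95×9.7e-4/0.39 = 0.01729 m/d, t = 252/0.01729 = 14580 d
Faster: 6173 d / 365 = 16.9 yr

16.9 years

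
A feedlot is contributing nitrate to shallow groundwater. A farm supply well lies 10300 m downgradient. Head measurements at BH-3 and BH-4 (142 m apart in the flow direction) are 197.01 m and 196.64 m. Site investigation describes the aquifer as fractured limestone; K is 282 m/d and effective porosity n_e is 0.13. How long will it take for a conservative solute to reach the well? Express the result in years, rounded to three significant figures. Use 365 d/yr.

4.99 years

Hydraulic gradient i = (197.01 − 196.64) / 142 = 0.37 / 142 = 0.002606
Specific discharge q = 282 × 0.002606 = 0.7348 m/d
v = Ki/n = 282·0.002606/0.13 = 5.652 m/d
t = L / v = 10300 / 5.652 = 1822 d
   = 1822 / 365 = 4.99 yr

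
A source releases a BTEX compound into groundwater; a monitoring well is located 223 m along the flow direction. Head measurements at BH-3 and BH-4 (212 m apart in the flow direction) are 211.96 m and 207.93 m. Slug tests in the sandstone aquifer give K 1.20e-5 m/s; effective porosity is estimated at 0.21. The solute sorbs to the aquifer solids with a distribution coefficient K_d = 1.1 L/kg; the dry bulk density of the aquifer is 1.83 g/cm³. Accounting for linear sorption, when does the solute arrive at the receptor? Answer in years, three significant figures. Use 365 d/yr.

Hydraulic gradient i = (211.96 − 207.93) / 212 = 4.03 / 212 = 0.01901
K = 1.20e-5 m/s × 86400 s/d = 1.037 m/d
q = Ki = 1.037 × 0.01901 = 0.01971 m/d
v = Ki/n = 1.037·0.01901/0.21 = 0.09385 m/d
Retardation R = 1 + ρ_b·K_d/n = 1 + 1.83×1.1/0.21 = 10.59
Contaminant velocity v_c = v/R = 0.09385/10.59 = 0.008866 m/d
t = L/v_c = 223/0.008866 = 25150 d
   = 25150/365 = 68.9 yr

68.9 years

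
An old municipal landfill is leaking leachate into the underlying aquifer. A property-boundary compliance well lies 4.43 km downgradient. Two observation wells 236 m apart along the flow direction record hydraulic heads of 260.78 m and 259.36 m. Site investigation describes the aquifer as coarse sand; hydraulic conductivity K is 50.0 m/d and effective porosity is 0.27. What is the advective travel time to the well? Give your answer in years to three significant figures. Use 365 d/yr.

10.9 years

Hydraulic gradient i = (260.78 − 259.36) / 236 = 1.42 / 236 = 0.006017
q = Ki = 50.0 × 0.006017 = 0.3008 m/d
v = Ki/n = 50.0·0.006017/0.27 = 1.114 m/d
L = 4.43 km = 4430 m
t = L / v = 4430 / 1.114 = 3976 d
   = 3976 / 365 = 10.9 yr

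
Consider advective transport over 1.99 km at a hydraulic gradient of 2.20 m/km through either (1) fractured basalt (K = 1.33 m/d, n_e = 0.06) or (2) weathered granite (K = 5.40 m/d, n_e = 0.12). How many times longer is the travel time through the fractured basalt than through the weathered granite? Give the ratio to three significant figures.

Unit 1 (fractured basalt): v = 1.33×0.0022/0.06 = 0.04877 m/d, t = 1990/0.04877 = 40810 d
Unit 2 (weathered granite): v = 5.40×0.0022/0.12 = 0.09900 m/d, t = 1990/0.09900 = 20100 d
t(fractured basalt) / t(weathered granite) = 40810/20100 = 2.03

2.03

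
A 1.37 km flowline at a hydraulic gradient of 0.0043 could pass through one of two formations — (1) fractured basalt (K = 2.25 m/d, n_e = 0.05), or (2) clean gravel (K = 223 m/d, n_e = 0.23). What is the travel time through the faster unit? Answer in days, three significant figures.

329 days

Unit 1 (fractured basalt): v = 2.25×0.0043/0.05 = 0.1935 m/d, t = 1370/0.1935 = 7080 d
Unit 2 (clean gravel): v = 223×0.0043/0.23 = 4.169 m/d, t = 1370/4.169 = 328.6 d
Faster unit: t = 329 d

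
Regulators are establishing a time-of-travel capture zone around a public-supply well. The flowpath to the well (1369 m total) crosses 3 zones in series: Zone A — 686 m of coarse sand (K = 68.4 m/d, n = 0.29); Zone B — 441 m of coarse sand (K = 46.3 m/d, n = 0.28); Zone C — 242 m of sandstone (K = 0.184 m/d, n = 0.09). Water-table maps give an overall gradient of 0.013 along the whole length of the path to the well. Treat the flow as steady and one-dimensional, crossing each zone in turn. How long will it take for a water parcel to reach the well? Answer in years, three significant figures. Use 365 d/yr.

70.7 years

For zones in series the flux q is common to all zones; the equivalent conductivity is the harmonic (thickness-weighted) mean, K_eq = L_total / Σ(L_j/K_j).
Σ(L/K) = 686/68.4 + 441/46.3 + 242/0.184 = 10.03 + 9.525 + 1315 = 1335 d
K_eq = L_total / Σ(L/K) = 1369 / 1335 = 1.026 m/d
q = K_eq · i = 1.026 × 0.013 = 0.01333 m/d (same in every zone)
Zone A: v = q/n = 0.01333/0.29 = 0.04598 m/d → t_A = 686/0.04598 = 14920 d
Zone B: v = q/n = 0.01333/0.28 = 0.04762 m/d → t_B = 441/0.04762 = 9261 d
Zone C: v = q/n = 0.01333/0.09 = 0.1481 m/d → t_C = 242/0.1481 = 1633 d
Total t = 14920 + 9261 + 1633 = 25810 d
   = 25810 / 365 = 70.7 yr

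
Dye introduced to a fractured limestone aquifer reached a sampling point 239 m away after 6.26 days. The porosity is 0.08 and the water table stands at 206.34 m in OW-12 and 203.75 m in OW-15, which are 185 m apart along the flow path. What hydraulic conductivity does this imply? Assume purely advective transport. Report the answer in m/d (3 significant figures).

218 m/d

Hydraulic gradient i = (206.34 − 203.75) / 185 = 2.59 / 185 = 0.01400
v = L / t = 239 / 6.26 = 38.18 m/d
K = v · n / i = 38.18 × 0.08 / 0.01400 = 218 m/d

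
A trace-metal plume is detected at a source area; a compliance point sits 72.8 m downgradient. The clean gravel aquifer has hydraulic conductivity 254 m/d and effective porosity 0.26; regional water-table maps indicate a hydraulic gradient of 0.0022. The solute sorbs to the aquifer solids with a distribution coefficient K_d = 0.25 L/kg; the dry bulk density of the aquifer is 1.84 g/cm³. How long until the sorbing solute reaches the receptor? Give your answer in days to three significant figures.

93.8 days

Darcy flux q = K·i = 254 × 0.0022 = 0.5588 m/d
v = Ki/n = 254·0.0022/0.26 = 2.149 m/d
Retardation R = 1 + ρ_b·K_d/n = 1 + 1.84×0.25/0.26 = 2.769
Contaminant velocity v_c = v/R = 2.149/2.769 = 0.7761 m/d
t = L/v_c = 72.8/0.7761 = 93.80 d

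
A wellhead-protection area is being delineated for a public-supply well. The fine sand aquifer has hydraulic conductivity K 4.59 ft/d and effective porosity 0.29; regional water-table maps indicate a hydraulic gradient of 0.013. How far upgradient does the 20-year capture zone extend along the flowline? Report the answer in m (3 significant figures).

458 m

K = 4.59 ft/d × 0.3048 = 1.399 m/d
Darcy flux q = K·i = 1.399 × 0.013 = 0.01819 m/d
v = Ki/n = 1.399·0.013/0.29 = 0.06272 m/d
T = 20 yr × 365 = 7300 d
L = v × T = 0.06272 × 7300 = 457.8 m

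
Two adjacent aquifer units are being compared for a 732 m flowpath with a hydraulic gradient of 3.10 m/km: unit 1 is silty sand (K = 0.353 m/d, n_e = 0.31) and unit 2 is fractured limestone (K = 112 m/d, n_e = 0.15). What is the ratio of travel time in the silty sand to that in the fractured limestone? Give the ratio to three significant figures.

656

Unit 1 (silty sand): v = 0.353×0.0031/0.31 = 0.003530 m/d, t = 732/0.003530 = 207400 d
Unit 2 (fractured limestone): v = 112×0.0031/0.15 = 2.315 m/d, t = 732/2.315 = 316.2 d
t(silty sand) / t(fractured limestone) = 207400/316.2 = 656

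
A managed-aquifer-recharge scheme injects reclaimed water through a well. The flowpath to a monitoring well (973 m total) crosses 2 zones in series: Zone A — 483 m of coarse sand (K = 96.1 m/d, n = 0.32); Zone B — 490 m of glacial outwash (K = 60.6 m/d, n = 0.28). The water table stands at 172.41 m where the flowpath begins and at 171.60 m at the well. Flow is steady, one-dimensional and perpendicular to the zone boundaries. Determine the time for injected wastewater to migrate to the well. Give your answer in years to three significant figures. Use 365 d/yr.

Total head drop ΔH = 172.41 − 171.60 = 0.81 m
Steady 1-D flow in series ⇒ the Darcy flux q is identical in every zone and the zone head losses add (resistances L/K in series).
Σ(L/K) = 483/96.1 + 490/60.6 = 5.026 + 8.086 = 13.11 d
q = ΔH / Σ(L/K) = 0.81 / 13.11 = 0.06178 m/d (same in every zone)
Zone A: v = q/n = 0.06178/0.32 = 0.1931 m/d → t_A = 483/0.1931 = 2502 d
Zone B: v = q/n = 0.06178/0.28 = 0.2206 m/d → t_B = 490/0.2206 = 2221 d
Total t = 2502 + 2221 = 4723 d
   = 4723 / 365 = 12.9 yr

12.9 years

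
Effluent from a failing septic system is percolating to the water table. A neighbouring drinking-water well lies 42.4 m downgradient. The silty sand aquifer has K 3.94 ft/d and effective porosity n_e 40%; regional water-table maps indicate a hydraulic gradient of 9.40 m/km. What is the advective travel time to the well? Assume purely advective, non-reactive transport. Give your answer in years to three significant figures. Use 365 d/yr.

K = 3.94 ft/d × 0.3048 = 1.201 m/d
q = Ki = 1.201 × 0.0094 = 0.01129 m/d
Average linear velocity = 0.01129 / 0.40 = 0.02822 m/d
t = L / v = 42.4 / 0.02822 = 1502 d
   = 1502 / 365 = 4.12 yr

4.12 years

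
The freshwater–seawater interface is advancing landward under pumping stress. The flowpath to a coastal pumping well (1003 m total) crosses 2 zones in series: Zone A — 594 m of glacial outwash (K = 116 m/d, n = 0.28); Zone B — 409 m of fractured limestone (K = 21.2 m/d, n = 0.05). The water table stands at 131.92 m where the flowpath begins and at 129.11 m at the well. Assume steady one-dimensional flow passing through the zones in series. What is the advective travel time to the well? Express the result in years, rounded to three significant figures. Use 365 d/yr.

4.45 years

Total head drop ΔH = 131.92 − 129.11 = 2.81 m
Steady 1-D flow in series ⇒ the Darcy flux q is identical in every zone and the zone head losses add (resistances L/K in series).
Σ(L/K) = 594/116 + 409/21.2 = 5.121 + 19.29 = 24.41 d
q = ΔH / Σ(L/K) = 2.81 / 24.41 = 0.1151 m/d (same in every zone)
Zone A: v = q/n = 0.1151/0.28 = 0.4111 m/d → t_A = 594/0.4111 = 1445 d
Zone B: v = q/n = 0.1151/0.05 = 2.302 m/d → t_B = 409/2.302 = 177.7 d
Total t = 1445 + 177.7 = 1623 d
   = 1623 / 365 = 4.45 yr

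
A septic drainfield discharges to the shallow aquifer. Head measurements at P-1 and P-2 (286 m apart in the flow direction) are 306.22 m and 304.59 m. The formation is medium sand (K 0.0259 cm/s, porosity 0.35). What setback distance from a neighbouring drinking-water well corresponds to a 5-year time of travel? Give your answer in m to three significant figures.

Hydraulic gradient i = (306.22 − 304.59) / 286 = 1.63 / 286 = 0.005699
K = 0.0259 cm/s × 864 = 22.38 m/d
Specific discharge q = 22.38 × 0.005699 = 0.1275 m/d
Seepage velocity v = q / n = 0.1275 / 0.35 = 0.3644 m/d
T = 5 yr × 365 = 1825 d
L = v × T = 0.3644 × 1825 = 665.0 m

665 m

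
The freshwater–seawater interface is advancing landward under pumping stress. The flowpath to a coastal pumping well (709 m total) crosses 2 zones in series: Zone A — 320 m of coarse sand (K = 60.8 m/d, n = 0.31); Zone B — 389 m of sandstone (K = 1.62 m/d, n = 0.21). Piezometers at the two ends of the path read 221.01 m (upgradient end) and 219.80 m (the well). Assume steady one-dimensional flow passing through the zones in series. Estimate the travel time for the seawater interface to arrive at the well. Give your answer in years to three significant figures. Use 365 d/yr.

101 years

Total head drop ΔH = 221.01 − 219.80 = 1.21 m
Steady 1-D flow in series ⇒ the Darcy flux q is identical in every zone and the zone head losses add (resistances L/K in series).
Σ(L/K) = 320/60.8 + 389/1.62 = 5.263 + 240.1 = 245.4 d
q = ΔH / Σ(L/K) = 1.21 / 245.4 = 0.004931 m/d (same in every zone)
Zone A: v = q/n = 0.004931/0.31 = 0.01591 m/d → t_A = 320/0.01591 = 20120 d
Zone B: v = q/n = 0.004931/0.21 = 0.02348 m/d → t_B = 389/0.02348 = 16570 d
Total t = 20120 + 16570 = 36680 d
   = 36680 / 365 = 101 yr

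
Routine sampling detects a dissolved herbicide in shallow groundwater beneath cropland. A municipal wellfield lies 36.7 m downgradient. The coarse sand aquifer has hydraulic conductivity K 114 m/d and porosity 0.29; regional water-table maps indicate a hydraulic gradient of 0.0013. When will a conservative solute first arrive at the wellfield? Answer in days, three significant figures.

71.8 days

q = Ki = 114 × 0.0013 = 0.1482 m/d
v_s = q/n_e = 0.1482/0.29 = 0.5110 m/d
t = L / v = 36.7 / 0.5110 = 71.82 d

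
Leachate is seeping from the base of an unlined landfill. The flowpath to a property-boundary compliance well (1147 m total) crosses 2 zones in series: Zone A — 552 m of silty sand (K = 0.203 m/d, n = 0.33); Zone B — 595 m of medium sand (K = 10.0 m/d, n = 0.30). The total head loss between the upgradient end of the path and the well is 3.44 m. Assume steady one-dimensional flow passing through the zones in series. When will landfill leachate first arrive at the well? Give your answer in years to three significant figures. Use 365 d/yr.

798 years

Steady 1-D flow in series ⇒ the Darcy flux q is identical in every zone and the zone head losses add (resistances L/K in series).
Σ(L/K) = 552/0.203 + 595/10.0 = 2719 + 59.50 = 2779 d
q = ΔH / Σ(L/K) = 3.44 / 2779 = 0.001238 m/d (same in every zone)
Zone A: v = q/n = 0.001238/0.33 = 0.003751 m/d → t_A = 552/0.003751 = 147100 d
Zone B: v = q/n = 0.001238/0.30 = 0.004127 m/d → t_B = 595/0.004127 = 144200 d
Total t = 147100 + 144200 = 291300 d
   = 291300 / 365 = 798 yr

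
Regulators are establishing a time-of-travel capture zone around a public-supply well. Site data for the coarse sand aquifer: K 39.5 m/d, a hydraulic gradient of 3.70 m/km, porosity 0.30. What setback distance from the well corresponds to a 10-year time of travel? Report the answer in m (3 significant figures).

q = Ki = 39.5 × 0.0037 = 0.1462 m/d
Average linear velocity = 0.1462 / 0.30 = 0.4872 m/d
T = 10 yr × 365 = 3650 d
L = v × T = 0.4872 × 3650 = 1778 m

1780 m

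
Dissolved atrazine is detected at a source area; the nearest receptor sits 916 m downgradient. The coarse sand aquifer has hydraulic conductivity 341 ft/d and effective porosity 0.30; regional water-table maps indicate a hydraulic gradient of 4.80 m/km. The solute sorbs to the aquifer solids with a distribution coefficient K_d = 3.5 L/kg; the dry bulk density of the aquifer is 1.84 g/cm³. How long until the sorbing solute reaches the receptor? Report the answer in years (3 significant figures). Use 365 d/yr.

K = 341 ft/d × 0.3048 = 103.9 m/d
q = Ki = 103.9 × 0.0048 = 0.4989 m/d
v = Ki/n = 103.9·0.0048/0.30 = 1.663 m/d
Retardation R = 1 + ρ_b·K_d/n = 1 + 1.84×3.5/0.30 = 22.47
Contaminant velocity v_c = v/R = 1.663/22.47 = 0.07402 m/d
t = L/v_c = 916/0.07402 = 12370 d
   = 12370/365 = 33.9 yr

33.9 years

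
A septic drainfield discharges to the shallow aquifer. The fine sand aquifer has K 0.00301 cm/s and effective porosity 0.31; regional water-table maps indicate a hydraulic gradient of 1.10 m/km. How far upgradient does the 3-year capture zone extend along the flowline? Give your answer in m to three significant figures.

10.1 m

K = 0.00301 cm/s × 864 = 2.601 m/d
Specific discharge q = 2.601 × 0.0011 = 0.002861 m/d
Average linear velocity = 0.002861 / 0.31 = 0.009228 m/d
T = 3 yr × 365 = 1095 d
L = v × T = 0.009228 × 1095 = 10.10 m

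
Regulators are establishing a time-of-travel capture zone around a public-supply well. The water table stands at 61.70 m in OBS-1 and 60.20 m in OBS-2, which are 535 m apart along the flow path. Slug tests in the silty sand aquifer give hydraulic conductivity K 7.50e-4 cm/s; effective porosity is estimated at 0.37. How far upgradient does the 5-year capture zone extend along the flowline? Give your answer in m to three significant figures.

Hydraulic gradient i = (61.70 − 60.20) / 535 = 1.50 / 535 = 0.002804
K = 7.50e-4 cm/s × 864 = 0.6480 m/d
Darcy flux q = K·i = 0.6480 × 0.002804 = 0.001817 m/d
v = Ki/n = 0.6480·0.002804/0.37 = 0.004910 m/d
T = 5 yr × 365 = 1825 d
L = v × T = 0.004910 × 1825 = 8.961 m

8.96 m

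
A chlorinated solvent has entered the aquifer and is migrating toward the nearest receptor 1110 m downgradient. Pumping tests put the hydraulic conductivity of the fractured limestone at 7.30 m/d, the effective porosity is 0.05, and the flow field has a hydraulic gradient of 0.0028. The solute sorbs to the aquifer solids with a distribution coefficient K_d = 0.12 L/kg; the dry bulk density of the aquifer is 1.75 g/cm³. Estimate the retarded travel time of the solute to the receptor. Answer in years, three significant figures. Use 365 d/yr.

38.7 years

Darcy flux q = K·i = 7.30 × 0.0028 = 0.02044 m/d
v = Ki/n = 7.30·0.0028/0.05 = 0.4088 m/d
Retardation R = 1 + ρ_b·K_d/n = 1 + 1.75×0.12/0.05 = 5.200
Contaminant velocity v_c = v/R = 0.4088/5.200 = 0.07862 m/d
t = L/v_c = 1110/0.07862 = 14120 d
   = 14120/365 = 38.7 yr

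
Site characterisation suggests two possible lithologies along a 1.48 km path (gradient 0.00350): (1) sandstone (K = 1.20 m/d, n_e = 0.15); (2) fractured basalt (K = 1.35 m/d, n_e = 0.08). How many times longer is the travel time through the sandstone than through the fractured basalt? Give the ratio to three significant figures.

Unit 1 (sandstone): v = 1.20×0.0035/0.15 = 0.02800 m/d, t = 1480/0.02800 = 52860 d
Unit 2 (fractured basalt): v = 1.35×0.0035/0.08 = 0.05906 m/d, t = 1480/0.05906 = 25060 d
t(sandstone) / t(fractured basalt) = 52860/25060 = 2.11

2.11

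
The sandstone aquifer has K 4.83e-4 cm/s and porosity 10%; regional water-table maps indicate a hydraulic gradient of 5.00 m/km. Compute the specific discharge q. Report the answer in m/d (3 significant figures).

0.00209 m/d

K = 4.83e-4 cm/s × 864 = 0.4173 m/d
Darcy flux q = K·i = 0.4173 × 0.0050 = 0.002087 m/d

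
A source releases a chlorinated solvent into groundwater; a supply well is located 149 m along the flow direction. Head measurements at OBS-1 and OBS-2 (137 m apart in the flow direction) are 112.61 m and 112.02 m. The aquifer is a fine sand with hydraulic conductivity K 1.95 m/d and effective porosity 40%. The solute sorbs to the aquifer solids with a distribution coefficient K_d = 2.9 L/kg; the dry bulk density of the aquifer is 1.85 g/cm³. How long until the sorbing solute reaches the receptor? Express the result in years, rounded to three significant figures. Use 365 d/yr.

280 years

Hydraulic gradient i = (112.61 − 112.02) / 137 = 0.59 / 137 = 0.004307
Specific discharge q = 1.95 × 0.004307 = 0.008398 m/d
v = Ki/n = 1.95·0.004307/0.40 = 0.02099 m/d
Retardation R = 1 + ρ_b·K_d/n = 1 + 1.85×2.9/0.40 = 14.41
Contaminant velocity v_c = v/R = 0.02099/14.41 = 0.001457 m/d
t = L/v_c = 149/0.001457 = 102300 d
   = 102300/365 = 280 yr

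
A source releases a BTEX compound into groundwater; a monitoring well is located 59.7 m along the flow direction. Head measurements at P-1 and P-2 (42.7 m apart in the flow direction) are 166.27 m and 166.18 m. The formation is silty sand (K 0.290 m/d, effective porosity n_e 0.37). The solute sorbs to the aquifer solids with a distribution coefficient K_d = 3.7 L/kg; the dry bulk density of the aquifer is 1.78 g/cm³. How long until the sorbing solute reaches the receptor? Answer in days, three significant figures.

Hydraulic gradient i = (166.27 − 166.18) / 42.7 = 0.09 / 42.7 = 0.002108
Specific discharge q = 0.290 × 0.002108 = 6.112e-4 m/d
v = Ki/n = 0.290·0.002108/0.37 = 0.001652 m/d
Retardation R = 1 + ρ_b·K_d/n = 1 + 1.78×3.7/0.37 = 18.80
Contaminant velocity v_c = v/R = 0.001652/18.80 = 8.787e-5 m/d
t = L/v_c = 59.7/8.787e-5 = 679400 d

679000 days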